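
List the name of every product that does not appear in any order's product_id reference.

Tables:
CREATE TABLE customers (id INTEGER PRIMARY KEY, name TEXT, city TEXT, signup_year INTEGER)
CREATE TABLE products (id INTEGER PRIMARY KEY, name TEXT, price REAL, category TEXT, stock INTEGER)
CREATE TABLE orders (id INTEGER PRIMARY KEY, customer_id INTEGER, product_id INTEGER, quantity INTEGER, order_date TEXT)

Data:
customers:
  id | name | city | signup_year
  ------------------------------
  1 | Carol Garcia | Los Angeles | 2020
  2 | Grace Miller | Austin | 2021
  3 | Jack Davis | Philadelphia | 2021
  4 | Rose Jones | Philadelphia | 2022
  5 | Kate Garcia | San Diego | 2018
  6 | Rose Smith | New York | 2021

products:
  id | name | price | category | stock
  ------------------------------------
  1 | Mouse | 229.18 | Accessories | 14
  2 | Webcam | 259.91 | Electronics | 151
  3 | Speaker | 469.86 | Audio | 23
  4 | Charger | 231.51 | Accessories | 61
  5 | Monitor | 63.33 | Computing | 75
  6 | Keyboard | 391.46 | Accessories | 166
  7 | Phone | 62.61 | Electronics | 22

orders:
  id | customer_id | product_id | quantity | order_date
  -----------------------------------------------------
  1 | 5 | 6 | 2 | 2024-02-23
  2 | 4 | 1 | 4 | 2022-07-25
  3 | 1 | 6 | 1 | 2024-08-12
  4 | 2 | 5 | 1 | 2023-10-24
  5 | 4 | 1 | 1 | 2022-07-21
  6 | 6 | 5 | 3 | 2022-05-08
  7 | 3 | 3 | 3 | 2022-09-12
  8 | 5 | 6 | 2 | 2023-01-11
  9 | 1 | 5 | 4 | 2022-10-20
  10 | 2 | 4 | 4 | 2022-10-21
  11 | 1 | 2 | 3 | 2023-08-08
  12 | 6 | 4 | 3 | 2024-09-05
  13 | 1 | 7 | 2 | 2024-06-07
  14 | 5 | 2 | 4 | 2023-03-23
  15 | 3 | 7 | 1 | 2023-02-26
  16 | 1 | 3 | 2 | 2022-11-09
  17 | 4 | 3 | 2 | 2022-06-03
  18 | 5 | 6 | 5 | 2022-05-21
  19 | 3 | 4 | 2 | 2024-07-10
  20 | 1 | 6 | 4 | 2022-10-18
SELECT p.name FROM products p LEFT JOIN orders c ON c.product_id = p.id WHERE c.id IS NULL

Execution result:
(no rows)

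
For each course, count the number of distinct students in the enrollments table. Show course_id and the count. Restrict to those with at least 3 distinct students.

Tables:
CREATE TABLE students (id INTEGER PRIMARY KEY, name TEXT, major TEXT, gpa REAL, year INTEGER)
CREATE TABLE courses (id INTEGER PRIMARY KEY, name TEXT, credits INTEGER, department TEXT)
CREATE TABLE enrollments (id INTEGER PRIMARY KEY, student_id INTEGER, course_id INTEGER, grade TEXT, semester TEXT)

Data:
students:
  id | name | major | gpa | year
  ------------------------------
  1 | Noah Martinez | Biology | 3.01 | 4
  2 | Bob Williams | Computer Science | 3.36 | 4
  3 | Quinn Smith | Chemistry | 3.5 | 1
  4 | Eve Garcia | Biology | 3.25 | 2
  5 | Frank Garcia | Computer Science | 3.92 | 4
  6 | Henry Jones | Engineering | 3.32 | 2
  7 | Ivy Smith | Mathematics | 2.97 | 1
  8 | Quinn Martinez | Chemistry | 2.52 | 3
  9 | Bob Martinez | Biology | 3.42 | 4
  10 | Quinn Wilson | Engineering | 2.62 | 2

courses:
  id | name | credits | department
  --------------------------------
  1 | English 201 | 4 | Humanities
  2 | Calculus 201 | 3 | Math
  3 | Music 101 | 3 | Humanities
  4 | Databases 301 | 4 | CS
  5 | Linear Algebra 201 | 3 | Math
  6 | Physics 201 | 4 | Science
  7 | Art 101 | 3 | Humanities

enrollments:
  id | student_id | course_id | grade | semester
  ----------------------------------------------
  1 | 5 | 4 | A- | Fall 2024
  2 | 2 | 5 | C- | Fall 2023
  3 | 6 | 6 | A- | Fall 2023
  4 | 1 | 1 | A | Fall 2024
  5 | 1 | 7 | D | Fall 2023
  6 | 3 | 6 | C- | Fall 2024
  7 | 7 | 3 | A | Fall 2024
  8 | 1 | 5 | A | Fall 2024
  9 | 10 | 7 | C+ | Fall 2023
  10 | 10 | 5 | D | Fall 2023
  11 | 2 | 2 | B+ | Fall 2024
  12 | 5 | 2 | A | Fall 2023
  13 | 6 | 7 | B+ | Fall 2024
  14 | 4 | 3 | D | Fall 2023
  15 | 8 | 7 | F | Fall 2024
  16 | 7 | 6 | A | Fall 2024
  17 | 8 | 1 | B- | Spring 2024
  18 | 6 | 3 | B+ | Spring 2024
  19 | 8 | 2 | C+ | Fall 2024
SELECT course_id, COUNT(DISTINCT student_id) AS distinct_student_count FROM enrollments GROUP BY course_id HAVING COUNT(DISTINCT student_id) >= 3

Execution result:
course_id | distinct_student_count
2 | 3
3 | 3
5 | 3
6 | 3
7 | 4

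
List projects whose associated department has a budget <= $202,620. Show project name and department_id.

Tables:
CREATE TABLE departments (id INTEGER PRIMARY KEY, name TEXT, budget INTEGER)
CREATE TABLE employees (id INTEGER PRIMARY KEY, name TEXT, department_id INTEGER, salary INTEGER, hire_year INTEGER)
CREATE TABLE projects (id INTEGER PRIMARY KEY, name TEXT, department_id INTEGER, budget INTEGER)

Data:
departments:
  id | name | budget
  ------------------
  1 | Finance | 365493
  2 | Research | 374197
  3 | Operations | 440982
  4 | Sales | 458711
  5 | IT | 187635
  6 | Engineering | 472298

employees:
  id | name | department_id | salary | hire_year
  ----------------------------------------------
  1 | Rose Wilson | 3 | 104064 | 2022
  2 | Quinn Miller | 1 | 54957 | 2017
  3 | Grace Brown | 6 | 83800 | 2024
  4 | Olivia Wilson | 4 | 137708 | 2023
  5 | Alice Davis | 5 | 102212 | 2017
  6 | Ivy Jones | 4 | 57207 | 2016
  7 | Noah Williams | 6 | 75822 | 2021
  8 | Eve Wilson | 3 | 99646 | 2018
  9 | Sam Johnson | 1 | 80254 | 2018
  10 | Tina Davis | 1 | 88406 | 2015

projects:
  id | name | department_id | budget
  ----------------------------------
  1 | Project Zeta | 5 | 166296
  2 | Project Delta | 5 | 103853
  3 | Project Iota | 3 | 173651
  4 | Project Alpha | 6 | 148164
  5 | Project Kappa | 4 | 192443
SELECT name, department_id FROM projects WHERE department_id IN (SELECT id FROM departments WHERE budget <= 202620)

Execution result:
name | department_id
Project Zeta | 5
Project Delta | 5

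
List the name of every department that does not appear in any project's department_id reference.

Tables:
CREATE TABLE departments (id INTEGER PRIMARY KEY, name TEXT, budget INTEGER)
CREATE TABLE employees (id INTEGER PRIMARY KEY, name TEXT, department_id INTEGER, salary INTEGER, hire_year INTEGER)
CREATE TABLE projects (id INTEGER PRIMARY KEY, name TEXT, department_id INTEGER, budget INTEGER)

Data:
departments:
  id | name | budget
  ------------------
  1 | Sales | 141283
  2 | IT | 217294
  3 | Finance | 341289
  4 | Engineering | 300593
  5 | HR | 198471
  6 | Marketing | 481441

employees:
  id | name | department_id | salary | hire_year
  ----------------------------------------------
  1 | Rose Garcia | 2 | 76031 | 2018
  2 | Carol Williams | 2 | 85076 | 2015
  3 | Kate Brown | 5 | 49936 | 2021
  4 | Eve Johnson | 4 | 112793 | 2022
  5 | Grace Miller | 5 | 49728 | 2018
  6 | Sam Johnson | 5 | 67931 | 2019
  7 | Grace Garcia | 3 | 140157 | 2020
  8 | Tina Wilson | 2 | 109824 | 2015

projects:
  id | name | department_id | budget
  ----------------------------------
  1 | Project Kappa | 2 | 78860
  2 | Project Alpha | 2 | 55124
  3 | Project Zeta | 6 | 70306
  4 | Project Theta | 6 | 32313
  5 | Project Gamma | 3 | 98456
SELECT p.name FROM departments p LEFT JOIN projects c ON c.department_id = p.id WHERE c.id IS NULL

Execution result:
name
Sales
Engineering
HR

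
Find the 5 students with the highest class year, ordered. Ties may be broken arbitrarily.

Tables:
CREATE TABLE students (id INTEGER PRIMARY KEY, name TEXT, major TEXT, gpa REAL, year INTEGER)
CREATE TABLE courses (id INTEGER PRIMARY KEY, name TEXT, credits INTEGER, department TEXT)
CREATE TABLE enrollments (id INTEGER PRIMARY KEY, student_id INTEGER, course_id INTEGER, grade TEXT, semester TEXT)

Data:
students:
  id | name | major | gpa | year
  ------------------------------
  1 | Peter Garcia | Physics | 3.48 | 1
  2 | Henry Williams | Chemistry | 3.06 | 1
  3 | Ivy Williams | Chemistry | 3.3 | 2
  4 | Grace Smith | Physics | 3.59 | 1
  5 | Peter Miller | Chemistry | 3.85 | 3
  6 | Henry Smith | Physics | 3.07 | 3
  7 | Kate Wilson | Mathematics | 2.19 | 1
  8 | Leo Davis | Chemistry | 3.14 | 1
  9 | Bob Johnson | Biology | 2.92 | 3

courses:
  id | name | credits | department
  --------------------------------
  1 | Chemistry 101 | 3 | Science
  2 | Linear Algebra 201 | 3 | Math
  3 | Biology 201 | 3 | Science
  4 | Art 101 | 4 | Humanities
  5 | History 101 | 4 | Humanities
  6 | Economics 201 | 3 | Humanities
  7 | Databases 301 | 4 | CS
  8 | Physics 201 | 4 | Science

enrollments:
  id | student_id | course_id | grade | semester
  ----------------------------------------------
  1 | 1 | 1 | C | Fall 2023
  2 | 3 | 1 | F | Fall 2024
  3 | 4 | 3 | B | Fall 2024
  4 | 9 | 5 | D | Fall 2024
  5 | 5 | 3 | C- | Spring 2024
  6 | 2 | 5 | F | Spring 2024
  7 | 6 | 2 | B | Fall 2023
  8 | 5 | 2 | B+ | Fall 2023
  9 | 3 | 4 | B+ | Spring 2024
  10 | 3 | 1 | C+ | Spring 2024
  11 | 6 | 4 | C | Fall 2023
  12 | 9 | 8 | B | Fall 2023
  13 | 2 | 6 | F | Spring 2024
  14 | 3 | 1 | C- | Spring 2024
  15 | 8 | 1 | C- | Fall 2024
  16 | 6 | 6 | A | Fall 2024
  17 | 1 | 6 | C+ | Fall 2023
SELECT name, year FROM students ORDER BY year DESC LIMIT 5

Execution result:
name | year
Peter Miller | 3
Henry Smith | 3
Bob Johnson | 3
Ivy Williams | 2
Peter Garcia | 1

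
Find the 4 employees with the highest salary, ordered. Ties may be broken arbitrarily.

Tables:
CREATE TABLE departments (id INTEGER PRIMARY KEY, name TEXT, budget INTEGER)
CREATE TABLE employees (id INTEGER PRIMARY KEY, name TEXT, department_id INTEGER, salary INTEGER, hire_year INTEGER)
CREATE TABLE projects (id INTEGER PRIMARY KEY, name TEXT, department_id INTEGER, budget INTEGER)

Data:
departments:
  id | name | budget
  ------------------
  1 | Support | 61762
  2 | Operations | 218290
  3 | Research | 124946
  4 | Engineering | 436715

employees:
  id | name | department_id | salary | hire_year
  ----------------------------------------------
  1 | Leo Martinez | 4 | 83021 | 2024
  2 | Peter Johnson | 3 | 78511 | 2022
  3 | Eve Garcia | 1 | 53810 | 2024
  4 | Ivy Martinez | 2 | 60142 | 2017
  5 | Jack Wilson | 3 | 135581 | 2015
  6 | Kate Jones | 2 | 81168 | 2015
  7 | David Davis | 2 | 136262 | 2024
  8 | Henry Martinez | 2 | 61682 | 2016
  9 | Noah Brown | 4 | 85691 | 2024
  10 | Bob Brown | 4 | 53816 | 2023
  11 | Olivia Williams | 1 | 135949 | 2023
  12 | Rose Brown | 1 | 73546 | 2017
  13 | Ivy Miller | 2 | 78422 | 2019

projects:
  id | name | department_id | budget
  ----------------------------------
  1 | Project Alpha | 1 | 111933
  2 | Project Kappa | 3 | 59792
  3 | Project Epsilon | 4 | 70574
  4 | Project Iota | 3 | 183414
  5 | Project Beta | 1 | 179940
SELECT name, salary FROM employees ORDER BY salary DESC LIMIT 4

Execution result:
name | salary
David Davis | 136262
Olivia Williams | 135949
Jack Wilson | 135581
Noah Brown | 85691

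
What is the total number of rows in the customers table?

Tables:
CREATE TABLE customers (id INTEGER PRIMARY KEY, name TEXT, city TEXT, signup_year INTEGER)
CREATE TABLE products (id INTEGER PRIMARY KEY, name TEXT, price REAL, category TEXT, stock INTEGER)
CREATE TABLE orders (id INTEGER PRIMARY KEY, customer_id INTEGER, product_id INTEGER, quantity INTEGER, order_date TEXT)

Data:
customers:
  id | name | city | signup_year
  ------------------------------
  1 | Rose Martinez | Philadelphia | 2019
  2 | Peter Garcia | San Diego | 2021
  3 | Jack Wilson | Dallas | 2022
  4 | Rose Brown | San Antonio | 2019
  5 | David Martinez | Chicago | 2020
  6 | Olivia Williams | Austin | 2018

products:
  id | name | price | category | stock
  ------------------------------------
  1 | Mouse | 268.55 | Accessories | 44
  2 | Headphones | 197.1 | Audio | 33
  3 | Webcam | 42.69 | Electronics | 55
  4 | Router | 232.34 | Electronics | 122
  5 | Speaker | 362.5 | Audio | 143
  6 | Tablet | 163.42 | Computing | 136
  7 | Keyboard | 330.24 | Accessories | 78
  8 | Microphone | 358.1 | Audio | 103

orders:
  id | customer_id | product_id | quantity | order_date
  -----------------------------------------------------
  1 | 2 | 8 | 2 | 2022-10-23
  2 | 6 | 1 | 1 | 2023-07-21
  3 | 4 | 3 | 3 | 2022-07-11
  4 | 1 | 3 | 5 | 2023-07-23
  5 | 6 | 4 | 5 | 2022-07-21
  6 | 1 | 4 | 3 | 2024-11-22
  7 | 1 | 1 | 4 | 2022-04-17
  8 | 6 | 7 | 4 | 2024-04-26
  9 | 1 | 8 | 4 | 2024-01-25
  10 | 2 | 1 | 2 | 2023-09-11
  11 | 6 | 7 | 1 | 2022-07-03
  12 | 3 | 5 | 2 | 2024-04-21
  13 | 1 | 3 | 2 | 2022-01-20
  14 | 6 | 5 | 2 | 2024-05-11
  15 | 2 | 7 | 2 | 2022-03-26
SELECT COUNT(*) FROM customers

Execution result:
6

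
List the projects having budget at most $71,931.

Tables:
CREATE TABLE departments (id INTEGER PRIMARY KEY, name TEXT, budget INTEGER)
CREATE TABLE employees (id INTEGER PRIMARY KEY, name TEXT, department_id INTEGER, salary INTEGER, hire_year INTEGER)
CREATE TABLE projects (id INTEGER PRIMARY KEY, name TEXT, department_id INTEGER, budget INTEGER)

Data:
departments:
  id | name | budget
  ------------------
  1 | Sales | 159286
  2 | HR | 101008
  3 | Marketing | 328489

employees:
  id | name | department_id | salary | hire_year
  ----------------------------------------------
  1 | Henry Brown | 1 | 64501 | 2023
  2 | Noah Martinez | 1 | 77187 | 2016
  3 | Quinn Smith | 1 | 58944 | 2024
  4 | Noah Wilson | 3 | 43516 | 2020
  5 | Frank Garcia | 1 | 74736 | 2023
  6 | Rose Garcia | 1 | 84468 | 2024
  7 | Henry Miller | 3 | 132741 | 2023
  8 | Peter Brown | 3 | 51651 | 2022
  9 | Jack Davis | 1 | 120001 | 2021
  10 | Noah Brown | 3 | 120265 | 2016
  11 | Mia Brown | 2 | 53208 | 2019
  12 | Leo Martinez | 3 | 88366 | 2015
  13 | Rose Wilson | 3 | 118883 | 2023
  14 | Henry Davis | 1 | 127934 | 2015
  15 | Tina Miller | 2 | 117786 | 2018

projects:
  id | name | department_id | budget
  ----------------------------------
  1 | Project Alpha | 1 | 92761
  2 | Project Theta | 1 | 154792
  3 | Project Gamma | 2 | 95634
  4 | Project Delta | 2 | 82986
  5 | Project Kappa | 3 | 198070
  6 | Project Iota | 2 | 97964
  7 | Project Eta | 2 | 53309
SELECT name, budget FROM projects WHERE budget <= 71931

Execution result:
name | budget
Project Eta | 53309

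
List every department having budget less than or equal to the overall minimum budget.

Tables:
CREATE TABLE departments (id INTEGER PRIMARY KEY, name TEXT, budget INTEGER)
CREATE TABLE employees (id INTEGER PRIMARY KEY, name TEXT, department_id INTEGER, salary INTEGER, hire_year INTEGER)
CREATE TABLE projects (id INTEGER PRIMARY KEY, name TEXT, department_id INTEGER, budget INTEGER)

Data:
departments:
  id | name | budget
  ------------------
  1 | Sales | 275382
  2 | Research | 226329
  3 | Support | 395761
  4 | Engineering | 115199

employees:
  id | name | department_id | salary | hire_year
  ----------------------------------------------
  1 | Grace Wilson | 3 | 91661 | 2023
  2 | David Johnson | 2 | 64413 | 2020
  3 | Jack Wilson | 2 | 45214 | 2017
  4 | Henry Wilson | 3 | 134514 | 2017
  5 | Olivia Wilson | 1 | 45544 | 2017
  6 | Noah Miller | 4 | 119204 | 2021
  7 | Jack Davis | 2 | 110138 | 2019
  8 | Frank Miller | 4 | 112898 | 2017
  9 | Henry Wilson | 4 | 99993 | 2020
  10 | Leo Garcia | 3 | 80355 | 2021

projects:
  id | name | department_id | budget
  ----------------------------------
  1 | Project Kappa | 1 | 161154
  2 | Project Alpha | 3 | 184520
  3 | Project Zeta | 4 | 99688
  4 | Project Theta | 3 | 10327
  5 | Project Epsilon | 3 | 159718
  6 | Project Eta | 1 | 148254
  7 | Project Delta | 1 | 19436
SELECT name, budget FROM departments WHERE budget <= (SELECT MIN(budget) FROM departments)

Execution result:
name | budget
Engineering | 115199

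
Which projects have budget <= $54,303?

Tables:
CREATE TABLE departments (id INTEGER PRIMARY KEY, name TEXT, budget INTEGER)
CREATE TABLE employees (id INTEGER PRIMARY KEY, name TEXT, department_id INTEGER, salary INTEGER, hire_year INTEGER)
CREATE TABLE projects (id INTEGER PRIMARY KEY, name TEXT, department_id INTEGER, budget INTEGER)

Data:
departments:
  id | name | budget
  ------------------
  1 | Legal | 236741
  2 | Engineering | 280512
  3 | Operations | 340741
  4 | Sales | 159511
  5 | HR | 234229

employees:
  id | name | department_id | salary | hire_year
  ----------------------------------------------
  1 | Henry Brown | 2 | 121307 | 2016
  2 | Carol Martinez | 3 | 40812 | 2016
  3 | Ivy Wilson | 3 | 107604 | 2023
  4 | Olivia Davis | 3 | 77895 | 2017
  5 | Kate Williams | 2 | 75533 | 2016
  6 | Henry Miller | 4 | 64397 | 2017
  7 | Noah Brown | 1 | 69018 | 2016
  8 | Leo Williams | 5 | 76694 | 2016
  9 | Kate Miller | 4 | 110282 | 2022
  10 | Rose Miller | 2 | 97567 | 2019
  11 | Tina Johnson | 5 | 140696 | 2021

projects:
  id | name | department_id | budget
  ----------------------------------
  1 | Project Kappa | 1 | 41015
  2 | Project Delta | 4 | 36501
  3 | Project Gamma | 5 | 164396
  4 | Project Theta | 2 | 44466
SELECT name, budget FROM projects WHERE budget <= 54303

Execution result:
name | budget
Project Kappa | 41015
Project Delta | 36501
Project Theta | 44466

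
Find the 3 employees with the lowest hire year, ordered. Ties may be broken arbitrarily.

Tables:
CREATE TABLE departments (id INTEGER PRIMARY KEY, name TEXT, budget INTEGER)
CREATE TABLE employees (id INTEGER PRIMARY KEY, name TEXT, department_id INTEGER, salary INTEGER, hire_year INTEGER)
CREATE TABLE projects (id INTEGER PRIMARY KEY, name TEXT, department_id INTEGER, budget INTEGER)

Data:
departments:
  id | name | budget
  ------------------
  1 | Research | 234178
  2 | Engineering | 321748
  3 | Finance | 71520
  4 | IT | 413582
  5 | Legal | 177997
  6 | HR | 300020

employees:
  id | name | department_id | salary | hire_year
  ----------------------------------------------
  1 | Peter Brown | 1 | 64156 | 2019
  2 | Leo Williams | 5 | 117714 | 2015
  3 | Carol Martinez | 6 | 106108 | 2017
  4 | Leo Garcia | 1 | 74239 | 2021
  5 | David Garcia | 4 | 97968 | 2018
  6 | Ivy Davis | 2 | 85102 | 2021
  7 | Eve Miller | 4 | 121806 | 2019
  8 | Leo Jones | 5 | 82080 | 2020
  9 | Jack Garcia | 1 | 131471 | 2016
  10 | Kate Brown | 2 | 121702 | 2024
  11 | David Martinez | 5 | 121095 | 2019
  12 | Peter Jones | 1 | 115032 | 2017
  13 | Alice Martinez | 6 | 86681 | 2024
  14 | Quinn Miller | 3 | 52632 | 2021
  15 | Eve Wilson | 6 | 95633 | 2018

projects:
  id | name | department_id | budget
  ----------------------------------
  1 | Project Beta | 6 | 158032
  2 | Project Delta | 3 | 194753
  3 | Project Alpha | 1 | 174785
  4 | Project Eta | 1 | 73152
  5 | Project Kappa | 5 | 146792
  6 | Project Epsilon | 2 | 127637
SELECT name, hire_year FROM employees ORDER BY hire_year ASC LIMIT 3

Execution result:
name | hire_year
Leo Williams | 2015
Jack Garcia | 2016
Carol Martinez | 2017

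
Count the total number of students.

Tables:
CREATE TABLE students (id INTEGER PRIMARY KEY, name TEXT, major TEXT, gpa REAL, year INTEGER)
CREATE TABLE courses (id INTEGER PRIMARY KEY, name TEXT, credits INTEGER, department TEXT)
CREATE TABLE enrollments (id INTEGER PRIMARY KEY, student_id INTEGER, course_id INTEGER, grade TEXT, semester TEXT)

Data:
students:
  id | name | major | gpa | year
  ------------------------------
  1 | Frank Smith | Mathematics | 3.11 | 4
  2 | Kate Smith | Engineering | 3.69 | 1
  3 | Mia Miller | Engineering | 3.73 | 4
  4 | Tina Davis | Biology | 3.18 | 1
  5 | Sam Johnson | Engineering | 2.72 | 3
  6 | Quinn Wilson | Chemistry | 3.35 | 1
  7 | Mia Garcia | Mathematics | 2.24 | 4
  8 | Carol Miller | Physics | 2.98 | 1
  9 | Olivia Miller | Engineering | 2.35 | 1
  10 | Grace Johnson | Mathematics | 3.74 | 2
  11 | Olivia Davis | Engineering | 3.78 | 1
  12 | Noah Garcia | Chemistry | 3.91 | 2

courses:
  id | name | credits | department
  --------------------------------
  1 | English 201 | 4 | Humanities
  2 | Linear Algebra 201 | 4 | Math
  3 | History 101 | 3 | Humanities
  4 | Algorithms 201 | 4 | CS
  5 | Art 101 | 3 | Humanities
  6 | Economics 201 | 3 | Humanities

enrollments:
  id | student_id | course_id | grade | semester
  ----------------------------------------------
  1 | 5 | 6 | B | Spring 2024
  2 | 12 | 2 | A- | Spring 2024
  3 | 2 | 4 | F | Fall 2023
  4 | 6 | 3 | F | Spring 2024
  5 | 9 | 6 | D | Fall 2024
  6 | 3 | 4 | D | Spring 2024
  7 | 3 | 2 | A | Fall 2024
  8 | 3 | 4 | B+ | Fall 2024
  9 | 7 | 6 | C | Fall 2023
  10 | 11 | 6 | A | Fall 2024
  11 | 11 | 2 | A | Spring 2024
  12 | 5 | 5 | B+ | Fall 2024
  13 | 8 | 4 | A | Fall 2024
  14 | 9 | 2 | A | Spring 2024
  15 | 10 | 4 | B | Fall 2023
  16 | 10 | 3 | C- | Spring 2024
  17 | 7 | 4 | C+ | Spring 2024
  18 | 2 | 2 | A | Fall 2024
SELECT COUNT(*) FROM students

Execution result:
12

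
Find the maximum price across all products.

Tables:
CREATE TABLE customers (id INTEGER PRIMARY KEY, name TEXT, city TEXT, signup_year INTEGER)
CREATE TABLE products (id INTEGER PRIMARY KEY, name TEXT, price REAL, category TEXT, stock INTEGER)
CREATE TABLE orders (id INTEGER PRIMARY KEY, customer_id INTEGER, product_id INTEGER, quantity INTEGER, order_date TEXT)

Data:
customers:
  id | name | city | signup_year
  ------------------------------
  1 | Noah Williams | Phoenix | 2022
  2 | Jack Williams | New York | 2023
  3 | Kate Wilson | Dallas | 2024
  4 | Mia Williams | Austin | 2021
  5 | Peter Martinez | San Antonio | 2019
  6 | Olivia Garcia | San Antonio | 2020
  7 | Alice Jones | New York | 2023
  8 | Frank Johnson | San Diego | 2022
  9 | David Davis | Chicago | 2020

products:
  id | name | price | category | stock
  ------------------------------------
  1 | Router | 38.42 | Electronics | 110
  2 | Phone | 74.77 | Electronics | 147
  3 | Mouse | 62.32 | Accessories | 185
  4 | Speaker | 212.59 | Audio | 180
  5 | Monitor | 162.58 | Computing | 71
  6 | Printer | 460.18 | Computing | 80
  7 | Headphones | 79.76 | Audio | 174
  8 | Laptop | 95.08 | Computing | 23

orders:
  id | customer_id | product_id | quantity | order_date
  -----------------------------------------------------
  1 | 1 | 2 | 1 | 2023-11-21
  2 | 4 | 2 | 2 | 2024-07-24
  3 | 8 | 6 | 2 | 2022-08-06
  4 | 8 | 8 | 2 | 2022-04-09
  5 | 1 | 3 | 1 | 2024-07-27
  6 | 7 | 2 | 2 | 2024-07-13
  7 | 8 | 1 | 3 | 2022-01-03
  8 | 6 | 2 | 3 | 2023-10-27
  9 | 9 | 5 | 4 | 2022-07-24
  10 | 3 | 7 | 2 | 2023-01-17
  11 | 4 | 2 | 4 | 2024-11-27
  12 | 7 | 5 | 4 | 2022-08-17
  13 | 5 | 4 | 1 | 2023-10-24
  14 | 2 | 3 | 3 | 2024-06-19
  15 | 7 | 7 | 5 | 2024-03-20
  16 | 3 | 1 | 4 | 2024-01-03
SELECT MAX(price) FROM products

Execution result:
460.18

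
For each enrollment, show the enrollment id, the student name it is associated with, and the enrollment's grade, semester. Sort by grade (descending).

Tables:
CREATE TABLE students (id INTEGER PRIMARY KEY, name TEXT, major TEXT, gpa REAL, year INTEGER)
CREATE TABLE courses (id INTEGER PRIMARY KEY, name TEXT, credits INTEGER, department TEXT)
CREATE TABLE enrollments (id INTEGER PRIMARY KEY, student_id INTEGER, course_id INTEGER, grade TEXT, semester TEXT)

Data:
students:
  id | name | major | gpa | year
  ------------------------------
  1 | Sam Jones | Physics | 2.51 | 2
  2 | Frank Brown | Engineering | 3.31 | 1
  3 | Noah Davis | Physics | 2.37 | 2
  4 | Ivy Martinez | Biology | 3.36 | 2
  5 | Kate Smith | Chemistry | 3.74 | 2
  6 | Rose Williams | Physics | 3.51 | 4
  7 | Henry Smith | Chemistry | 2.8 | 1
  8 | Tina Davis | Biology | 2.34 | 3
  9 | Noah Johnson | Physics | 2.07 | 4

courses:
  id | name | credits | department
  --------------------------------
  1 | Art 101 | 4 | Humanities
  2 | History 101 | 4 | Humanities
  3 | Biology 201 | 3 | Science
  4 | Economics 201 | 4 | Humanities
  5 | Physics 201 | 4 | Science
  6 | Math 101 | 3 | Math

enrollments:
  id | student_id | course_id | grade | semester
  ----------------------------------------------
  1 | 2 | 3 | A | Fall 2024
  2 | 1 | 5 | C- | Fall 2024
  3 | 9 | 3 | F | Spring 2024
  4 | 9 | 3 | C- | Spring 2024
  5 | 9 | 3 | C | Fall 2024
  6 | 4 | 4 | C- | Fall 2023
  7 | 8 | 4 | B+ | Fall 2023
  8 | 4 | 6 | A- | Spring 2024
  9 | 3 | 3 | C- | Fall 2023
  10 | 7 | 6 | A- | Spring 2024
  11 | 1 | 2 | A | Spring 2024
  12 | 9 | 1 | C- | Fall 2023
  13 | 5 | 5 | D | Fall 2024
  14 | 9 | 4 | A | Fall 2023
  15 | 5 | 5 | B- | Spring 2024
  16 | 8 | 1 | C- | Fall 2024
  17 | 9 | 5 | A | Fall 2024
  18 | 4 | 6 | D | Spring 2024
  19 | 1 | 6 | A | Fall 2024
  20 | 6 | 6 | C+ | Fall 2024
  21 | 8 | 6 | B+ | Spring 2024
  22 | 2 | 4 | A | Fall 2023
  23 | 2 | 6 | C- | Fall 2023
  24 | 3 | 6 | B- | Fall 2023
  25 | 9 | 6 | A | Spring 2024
SELECT c.id, p.name AS student, c.grade, c.semester FROM enrollments c JOIN students p ON c.student_id = p.id ORDER BY c.grade DESC

Execution result:
id | student | grade | semester
3 | Noah Johnson | F | Spring 2024
13 | Kate Smith | D | Fall 2024
18 | Ivy Martinez | D | Spring 2024
2 | Sam Jones | C- | Fall 2024
4 | Noah Johnson | C- | Spring 2024
6 | Ivy Martinez | C- | Fall 2023
9 | Noah Davis | C- | Fall 2023
12 | Noah Johnson | C- | Fall 2023
16 | Tina Davis | C- | Fall 2024
23 | Frank Brown | C- | Fall 2023
20 | Rose Williams | C+ | Fall 2024
5 | Noah Johnson | C | Fall 2024
15 | Kate Smith | B- | Spring 2024
24 | Noah Davis | B- | Fall 2023
7 | Tina Davis | B+ | Fall 2023
21 | Tina Davis | B+ | Spring 2024
8 | Ivy Martinez | A- | Spring 2024
10 | Henry Smith | A- | Spring 2024
1 | Frank Brown | A | Fall 2024
11 | Sam Jones | A | Spring 2024
14 | Noah Johnson | A | Fall 2023
17 | Noah Johnson | A | Fall 2024
19 | Sam Jones | A | Fall 2024
22 | Frank Brown | A | Fall 2023
25 | Noah Johnson | A | Spring 2024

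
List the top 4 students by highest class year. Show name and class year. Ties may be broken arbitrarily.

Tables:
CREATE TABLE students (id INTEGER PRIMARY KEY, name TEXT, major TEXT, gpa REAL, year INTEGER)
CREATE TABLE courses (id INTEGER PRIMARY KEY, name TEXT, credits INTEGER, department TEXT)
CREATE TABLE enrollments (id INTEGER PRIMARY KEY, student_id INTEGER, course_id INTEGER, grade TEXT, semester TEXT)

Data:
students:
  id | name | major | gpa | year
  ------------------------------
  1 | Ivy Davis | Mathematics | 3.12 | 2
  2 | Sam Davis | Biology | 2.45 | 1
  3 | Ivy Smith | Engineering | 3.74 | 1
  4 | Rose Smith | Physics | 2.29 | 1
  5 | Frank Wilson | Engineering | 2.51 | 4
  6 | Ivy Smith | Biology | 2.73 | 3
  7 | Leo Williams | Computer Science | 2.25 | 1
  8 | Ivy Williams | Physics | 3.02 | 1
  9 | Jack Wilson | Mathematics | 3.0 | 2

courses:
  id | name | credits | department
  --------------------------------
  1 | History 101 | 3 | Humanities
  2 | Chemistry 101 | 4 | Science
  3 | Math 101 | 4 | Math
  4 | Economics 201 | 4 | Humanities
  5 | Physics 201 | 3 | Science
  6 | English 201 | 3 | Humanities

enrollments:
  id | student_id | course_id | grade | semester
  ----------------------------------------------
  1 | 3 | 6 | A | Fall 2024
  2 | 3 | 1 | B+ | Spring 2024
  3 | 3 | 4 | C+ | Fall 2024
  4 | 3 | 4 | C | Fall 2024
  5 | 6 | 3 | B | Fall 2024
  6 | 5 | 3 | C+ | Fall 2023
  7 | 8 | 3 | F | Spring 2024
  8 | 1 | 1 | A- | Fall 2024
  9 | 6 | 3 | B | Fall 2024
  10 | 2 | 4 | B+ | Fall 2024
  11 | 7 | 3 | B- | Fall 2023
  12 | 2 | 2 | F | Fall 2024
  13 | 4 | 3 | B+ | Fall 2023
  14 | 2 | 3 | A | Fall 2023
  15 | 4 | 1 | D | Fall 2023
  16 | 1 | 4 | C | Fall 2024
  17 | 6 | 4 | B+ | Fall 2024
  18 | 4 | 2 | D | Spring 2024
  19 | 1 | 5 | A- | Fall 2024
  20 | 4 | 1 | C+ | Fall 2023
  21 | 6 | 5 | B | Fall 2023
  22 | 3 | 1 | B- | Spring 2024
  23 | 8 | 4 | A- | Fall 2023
SELECT name, year FROM students ORDER BY year DESC LIMIT 4

Execution result:
name | year
Frank Wilson | 4
Ivy Smith | 3
Ivy Davis | 2
Jack Wilson | 2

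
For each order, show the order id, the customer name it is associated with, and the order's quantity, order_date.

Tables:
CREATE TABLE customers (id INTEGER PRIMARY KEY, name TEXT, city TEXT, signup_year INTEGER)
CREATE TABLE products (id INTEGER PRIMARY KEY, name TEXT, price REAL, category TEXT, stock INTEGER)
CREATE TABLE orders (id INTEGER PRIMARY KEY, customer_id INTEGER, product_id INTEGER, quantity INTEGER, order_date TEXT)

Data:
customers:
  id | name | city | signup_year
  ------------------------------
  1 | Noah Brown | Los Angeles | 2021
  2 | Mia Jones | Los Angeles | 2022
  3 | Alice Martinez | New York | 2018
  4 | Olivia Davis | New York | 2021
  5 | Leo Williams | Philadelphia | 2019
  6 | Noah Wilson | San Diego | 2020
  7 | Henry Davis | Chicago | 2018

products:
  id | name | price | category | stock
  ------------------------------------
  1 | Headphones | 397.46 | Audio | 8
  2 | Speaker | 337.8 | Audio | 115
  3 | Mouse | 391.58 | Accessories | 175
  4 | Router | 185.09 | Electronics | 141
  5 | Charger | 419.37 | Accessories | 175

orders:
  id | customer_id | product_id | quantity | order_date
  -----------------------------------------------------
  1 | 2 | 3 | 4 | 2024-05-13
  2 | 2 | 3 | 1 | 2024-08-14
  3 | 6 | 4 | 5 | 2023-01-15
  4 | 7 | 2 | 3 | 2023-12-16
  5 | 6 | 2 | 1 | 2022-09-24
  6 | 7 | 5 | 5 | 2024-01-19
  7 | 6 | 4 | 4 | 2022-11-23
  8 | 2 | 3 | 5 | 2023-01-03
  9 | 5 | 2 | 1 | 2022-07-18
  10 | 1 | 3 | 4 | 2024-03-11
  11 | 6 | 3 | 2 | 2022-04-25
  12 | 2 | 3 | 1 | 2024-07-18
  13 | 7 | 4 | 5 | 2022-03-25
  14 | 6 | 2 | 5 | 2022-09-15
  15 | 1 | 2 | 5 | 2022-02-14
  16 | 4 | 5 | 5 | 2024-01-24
SELECT c.id, p.name AS customer, c.quantity, c.order_date FROM orders c JOIN customers p ON c.customer_id = p.id

Execution result:
id | customer | quantity | order_date
1 | Mia Jones | 4 | 2024-05-13
2 | Mia Jones | 1 | 2024-08-14
3 | Noah Wilson | 5 | 2023-01-15
4 | Henry Davis | 3 | 2023-12-16
5 | Noah Wilson | 1 | 2022-09-24
6 | Henry Davis | 5 | 2024-01-19
7 | Noah Wilson | 4 | 2022-11-23
8 | Mia Jones | 5 | 2023-01-03
9 | Leo Williams | 1 | 2022-07-18
10 | Noah Brown | 4 | 2024-03-11
11 | Noah Wilson | 2 | 2022-04-25
12 | Mia Jones | 1 | 2024-07-18
13 | Henry Davis | 5 | 2022-03-25
14 | Noah Wilson | 5 | 2022-09-15
15 | Noah Brown | 5 | 2022-02-14
16 | Olivia Davis | 5 | 2024-01-24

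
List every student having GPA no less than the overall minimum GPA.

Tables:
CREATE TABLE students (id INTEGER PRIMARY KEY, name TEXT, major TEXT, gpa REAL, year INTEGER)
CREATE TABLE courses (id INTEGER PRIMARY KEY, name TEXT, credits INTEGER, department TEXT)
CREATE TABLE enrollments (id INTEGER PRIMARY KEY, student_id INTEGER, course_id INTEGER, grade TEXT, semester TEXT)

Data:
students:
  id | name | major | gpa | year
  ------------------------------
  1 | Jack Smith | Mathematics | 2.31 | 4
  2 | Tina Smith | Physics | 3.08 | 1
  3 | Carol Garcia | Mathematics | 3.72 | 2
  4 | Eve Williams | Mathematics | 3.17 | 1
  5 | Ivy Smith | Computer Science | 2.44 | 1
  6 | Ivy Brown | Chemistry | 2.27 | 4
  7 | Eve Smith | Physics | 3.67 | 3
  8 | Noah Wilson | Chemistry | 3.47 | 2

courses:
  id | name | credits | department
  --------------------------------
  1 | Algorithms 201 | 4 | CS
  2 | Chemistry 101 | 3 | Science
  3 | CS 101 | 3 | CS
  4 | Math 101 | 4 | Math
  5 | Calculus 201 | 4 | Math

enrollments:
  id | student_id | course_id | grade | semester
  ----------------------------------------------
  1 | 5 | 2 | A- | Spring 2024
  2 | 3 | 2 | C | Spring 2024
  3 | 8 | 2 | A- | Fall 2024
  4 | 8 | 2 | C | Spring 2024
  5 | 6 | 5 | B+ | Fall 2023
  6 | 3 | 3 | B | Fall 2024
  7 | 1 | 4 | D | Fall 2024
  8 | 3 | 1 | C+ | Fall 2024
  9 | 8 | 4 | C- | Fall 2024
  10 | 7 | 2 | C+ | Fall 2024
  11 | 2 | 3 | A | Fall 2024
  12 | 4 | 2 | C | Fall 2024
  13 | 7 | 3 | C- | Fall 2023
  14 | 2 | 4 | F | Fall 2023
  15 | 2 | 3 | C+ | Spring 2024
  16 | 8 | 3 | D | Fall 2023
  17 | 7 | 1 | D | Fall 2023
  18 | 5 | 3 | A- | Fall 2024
SELECT name, gpa FROM students WHERE gpa >= (SELECT MIN(gpa) FROM students)

Execution result:
name | gpa
Jack Smith | 2.31
Tina Smith | 3.08
Carol Garcia | 3.72
Eve Williams | 3.17
Ivy Smith | 2.44
Ivy Brown | 2.27
Eve Smith | 3.67
Noah Wilson | 3.47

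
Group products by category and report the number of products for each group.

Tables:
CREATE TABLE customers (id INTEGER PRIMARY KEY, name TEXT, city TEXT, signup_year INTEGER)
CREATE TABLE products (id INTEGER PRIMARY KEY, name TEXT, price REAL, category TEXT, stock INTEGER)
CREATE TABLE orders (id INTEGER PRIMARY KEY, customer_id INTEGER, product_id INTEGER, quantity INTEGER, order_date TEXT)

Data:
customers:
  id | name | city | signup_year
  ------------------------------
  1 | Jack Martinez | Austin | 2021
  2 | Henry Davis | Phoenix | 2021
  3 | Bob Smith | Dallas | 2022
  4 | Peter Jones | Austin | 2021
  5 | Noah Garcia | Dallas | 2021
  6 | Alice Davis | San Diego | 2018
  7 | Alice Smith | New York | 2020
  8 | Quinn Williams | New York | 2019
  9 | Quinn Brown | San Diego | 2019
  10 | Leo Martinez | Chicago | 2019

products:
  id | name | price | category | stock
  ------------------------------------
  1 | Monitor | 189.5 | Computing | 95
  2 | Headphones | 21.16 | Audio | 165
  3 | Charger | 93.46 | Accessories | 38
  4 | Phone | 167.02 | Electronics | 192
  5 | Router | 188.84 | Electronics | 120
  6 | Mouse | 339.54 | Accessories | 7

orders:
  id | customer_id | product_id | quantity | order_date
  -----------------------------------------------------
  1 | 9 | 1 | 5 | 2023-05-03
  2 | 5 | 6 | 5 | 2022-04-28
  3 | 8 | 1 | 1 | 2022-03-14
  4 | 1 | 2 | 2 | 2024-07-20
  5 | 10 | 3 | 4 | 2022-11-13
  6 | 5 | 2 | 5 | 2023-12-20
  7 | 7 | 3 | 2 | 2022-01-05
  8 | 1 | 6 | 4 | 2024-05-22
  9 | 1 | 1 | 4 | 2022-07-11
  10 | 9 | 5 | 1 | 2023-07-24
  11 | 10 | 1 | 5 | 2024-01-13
SELECT category, COUNT(*) AS n FROM products GROUP BY category

Execution result:
category | n
Accessories | 2
Audio | 1
Computing | 1
Electronics | 2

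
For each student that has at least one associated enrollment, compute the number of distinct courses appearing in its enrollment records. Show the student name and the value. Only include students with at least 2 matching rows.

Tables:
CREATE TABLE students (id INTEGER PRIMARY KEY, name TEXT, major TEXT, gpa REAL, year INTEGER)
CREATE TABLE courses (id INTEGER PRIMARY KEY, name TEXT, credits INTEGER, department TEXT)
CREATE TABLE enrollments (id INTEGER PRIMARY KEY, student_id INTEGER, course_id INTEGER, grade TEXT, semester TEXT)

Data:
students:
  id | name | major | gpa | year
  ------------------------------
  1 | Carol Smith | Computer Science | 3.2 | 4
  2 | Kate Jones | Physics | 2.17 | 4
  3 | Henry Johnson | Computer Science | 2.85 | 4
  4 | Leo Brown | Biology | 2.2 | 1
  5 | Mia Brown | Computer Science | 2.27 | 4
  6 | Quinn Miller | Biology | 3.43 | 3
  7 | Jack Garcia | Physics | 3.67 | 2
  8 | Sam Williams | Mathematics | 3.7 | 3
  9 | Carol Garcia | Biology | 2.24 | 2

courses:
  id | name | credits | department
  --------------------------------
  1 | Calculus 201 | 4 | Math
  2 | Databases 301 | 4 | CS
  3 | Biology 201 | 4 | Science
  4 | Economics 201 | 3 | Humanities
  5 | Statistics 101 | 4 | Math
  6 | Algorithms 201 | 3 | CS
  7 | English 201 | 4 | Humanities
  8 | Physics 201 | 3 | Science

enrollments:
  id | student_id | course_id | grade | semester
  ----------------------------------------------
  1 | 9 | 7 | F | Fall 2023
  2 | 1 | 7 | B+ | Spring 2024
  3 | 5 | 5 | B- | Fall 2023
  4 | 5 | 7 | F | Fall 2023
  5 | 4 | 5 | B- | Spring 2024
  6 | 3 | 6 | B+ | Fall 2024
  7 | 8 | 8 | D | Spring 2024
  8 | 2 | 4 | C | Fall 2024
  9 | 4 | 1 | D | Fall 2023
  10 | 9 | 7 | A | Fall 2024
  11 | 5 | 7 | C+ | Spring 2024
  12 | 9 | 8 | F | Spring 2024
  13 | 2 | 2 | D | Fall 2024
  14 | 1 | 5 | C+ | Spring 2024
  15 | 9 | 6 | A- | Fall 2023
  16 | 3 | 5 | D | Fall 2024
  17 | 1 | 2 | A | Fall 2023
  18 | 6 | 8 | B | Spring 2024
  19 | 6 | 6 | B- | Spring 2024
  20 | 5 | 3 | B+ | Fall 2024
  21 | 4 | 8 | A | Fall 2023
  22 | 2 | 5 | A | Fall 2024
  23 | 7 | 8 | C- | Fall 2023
SELECT p.name, COUNT(DISTINCT c.course_id) AS distinct_course_count FROM enrollments c JOIN students p ON c.student_id = p.id GROUP BY p.id, p.name HAVING COUNT(*) >= 2

Execution result:
name | distinct_course_count
Carol Smith | 3
Kate Jones | 3
Henry Johnson | 2
Leo Brown | 3
Mia Brown | 3
Quinn Miller | 2
Carol Garcia | 3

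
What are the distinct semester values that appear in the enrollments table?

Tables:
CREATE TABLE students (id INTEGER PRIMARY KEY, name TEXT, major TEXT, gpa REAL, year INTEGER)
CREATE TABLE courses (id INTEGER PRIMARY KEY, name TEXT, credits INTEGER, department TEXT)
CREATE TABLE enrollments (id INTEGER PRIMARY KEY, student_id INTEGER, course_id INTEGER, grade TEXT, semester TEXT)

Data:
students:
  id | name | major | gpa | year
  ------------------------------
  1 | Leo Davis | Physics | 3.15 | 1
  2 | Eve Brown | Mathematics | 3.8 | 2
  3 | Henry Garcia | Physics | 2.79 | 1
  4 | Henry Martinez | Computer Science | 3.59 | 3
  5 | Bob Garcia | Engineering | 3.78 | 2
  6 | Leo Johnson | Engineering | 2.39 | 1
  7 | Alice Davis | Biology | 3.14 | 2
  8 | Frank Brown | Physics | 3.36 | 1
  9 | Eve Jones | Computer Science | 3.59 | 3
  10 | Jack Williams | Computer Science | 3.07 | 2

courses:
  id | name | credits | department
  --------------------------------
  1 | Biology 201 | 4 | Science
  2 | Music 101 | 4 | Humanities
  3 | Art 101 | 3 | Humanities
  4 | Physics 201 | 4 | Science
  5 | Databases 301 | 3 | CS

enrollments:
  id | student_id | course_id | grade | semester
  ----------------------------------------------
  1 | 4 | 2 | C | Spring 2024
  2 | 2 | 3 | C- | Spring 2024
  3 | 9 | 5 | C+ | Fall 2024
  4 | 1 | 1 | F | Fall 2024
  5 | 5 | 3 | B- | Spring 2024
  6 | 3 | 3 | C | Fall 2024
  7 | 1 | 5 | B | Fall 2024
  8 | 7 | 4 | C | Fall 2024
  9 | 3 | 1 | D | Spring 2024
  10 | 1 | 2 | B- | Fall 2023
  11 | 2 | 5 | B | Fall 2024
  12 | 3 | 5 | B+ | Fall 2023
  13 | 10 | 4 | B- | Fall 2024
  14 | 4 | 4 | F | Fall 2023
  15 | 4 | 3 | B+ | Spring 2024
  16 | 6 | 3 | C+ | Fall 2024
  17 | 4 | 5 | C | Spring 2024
SELECT DISTINCT semester FROM enrollments

Execution result:
semester
Spring 2024
Fall 2024
Fall 2023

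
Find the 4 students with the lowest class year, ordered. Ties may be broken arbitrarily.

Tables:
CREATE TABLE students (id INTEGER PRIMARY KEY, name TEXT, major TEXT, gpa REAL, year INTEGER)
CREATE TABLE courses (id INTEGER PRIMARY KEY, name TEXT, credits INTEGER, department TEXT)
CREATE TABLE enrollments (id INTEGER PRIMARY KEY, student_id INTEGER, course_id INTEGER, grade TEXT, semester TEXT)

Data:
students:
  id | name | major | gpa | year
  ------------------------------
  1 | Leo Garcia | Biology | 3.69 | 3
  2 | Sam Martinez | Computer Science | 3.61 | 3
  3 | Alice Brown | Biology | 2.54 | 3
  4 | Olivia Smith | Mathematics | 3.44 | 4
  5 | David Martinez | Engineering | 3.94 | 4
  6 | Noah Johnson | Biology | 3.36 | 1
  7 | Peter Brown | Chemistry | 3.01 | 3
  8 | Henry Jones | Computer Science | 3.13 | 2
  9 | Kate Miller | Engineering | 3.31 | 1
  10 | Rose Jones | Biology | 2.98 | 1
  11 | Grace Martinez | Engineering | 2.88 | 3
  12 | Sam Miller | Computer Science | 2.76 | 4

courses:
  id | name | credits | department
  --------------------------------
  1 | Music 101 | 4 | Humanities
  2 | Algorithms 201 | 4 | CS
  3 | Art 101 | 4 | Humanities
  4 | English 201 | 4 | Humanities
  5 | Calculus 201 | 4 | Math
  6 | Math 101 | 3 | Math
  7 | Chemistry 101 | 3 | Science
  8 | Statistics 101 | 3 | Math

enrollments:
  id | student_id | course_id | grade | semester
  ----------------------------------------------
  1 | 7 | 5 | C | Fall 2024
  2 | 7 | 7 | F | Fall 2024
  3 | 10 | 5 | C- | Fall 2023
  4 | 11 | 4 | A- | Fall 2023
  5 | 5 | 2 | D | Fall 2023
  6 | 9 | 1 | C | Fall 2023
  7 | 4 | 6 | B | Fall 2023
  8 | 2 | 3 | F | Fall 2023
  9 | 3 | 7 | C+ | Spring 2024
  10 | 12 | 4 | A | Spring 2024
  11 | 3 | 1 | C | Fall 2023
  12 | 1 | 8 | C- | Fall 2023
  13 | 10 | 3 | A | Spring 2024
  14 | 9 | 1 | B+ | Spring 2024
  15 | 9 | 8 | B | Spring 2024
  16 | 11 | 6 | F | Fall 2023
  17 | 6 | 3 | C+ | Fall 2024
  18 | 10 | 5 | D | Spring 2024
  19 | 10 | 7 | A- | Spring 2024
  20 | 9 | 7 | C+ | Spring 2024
SELECT name, year FROM students ORDER BY year ASC LIMIT 4

Execution result:
name | year
Noah Johnson | 1
Kate Miller | 1
Rose Jones | 1
Henry Jones | 2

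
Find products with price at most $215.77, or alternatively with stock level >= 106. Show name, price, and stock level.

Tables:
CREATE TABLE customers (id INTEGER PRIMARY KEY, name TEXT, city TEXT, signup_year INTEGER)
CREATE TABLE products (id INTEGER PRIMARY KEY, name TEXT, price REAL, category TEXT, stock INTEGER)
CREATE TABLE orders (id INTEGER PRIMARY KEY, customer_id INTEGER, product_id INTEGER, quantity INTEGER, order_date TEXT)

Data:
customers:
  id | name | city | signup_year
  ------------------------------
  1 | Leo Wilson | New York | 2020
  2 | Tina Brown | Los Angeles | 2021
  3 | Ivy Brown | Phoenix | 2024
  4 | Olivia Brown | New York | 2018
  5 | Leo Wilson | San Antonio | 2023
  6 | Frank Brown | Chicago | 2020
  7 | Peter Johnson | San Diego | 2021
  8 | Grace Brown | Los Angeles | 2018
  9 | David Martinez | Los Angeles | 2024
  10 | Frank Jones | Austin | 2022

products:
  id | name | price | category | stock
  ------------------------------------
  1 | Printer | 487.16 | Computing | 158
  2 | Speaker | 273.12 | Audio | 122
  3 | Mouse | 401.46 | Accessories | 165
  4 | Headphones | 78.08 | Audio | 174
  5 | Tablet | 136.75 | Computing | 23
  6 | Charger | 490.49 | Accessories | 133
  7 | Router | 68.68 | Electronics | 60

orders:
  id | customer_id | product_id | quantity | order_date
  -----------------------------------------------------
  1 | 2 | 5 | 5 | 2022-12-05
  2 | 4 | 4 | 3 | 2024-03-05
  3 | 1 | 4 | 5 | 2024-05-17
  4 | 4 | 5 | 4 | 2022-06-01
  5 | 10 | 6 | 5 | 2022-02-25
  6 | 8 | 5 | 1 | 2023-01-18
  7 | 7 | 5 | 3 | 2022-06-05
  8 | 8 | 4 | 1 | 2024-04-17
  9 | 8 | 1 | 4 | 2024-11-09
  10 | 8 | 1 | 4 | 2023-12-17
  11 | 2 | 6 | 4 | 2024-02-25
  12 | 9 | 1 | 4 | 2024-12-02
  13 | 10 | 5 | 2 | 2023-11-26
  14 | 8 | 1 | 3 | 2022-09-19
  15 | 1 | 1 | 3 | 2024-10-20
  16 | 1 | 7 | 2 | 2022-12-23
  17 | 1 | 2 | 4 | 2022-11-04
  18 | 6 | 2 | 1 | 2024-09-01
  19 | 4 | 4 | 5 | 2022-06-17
SELECT name, price, stock FROM products WHERE price <= 215.77 OR stock >= 106

Execution result:
name | price | stock
Printer | 487.16 | 158
Speaker | 273.12 | 122
Mouse | 401.46 | 165
Headphones | 78.08 | 174
Tablet | 136.75 | 23
Charger | 490.49 | 133
Router | 68.68 | 60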